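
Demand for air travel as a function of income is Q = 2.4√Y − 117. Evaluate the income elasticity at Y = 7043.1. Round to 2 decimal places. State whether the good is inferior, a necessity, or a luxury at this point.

1.19 (luxury)

At Y = 7043.1: Q = 84.416.
dQ/dY = 2.4/(2√Y) = 0.0142988 at this income.
η = (dQ/dY)·(Y/Q) = 0.0142988 × (7043.1/84.416) = 1.19.
Since η > 1, the good is a luxury.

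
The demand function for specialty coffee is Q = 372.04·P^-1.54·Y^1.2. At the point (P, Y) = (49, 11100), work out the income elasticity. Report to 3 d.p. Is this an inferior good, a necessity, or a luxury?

1.200 (luxury)

For a multiplicative demand Q = A·P^α·Y^β, the income elasticity is β everywhere.
Here β = 1.2, so η = 1.200.
Since η > 1, this is a luxury.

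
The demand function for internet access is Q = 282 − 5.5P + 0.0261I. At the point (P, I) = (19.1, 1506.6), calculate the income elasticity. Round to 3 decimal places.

0.182

At P = 19.1, I = 1506.6: Q = 216.272.
Holding P constant, ∂Q/∂I = 0.0261.
η_I = (∂Q/∂I)·(I/Q) = 0.0261 × (1506.6/216.272) = 0.182.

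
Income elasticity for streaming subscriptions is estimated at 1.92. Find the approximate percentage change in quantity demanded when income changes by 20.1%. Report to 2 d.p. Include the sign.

38.59%

%ΔQ ≈ η × %ΔI = 1.92 × 20.1% = 38.59%.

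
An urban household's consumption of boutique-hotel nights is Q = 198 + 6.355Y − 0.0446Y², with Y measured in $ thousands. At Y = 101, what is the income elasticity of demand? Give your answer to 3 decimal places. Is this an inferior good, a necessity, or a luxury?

-0.696 (inferior good)

At Y = 101: Q = 384.8904.
dQ/dY = 6.355 − 0.0892Y = -2.65420.
η = (dQ/dY)·(Y/Q) = -2.65420 × (101/384.8904) = -0.696.
η < 0 ⇒ inferior good.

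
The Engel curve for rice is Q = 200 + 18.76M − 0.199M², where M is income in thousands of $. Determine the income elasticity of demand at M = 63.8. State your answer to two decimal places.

-0.72

At M = 63.8: Q = 586.8704.
dQ/dM = 18.76 − 0.398M = -6.63240.
η = (dQ/dM)·(M/Q) = -6.63240 × (63.8/586.8704) = -0.72.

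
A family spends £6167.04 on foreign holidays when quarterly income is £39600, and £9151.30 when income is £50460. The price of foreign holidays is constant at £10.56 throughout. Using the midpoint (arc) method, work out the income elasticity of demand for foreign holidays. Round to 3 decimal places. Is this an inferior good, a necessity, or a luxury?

1.616 (luxury)

With a constant price, Q₁ = 6167.04/10.56 = 584.000 and Q₂ = 9151.30/10.56 = 866.600 (equivalently, work directly with expenditure since P cancels).
Midpoint %ΔQ = (9151.30 − 6167.04)/7659.17 = 0.38963; midpoint %ΔI = (50460 − 39600)/45030 = 0.24117.
η = 0.38963 / 0.24117 = 1.616.
η > 1 ⇒ luxury.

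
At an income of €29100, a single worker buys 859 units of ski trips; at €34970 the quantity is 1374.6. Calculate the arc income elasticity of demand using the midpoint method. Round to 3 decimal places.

ΔQ = 1374.6 − 859 = 515.6; midpoint Q̄ = (859 + 1374.6)/2 = 1116.8.
ΔI = 34970 − 29100 = 5870; midpoint Ī = (29100 + 34970)/2 = 32035.
η = (ΔQ/Q̄) ÷ (ΔI/Ī) = (515.6/1116.8) ÷ (5870/32035) = 2.520.

2.520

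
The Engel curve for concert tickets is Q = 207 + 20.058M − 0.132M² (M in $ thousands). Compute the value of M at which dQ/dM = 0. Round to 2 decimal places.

75.98

dQ/dM = 20.058 − 0.264M.
The good is inferior where dQ/dM < 0. Setting dQ/dM = 0 gives M = 20.058 / 0.264 = 75.98.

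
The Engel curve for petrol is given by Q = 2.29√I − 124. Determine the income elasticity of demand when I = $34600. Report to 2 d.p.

At I = 34600: Q = 301.965.
dQ/dI = 2.29/(2√I) = 0.00615556 at this income.
η = (dQ/dI)·(I/Q) = 0.00615556 × (34600/301.965) = 0.71.

0.71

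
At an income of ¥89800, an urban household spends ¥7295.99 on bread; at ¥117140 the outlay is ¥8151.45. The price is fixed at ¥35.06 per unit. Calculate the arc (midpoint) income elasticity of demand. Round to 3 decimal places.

With a constant price, Q₁ = 7295.99/35.06 = 208.100 and Q₂ = 8151.45/35.06 = 232.500 (equivalently, work directly with expenditure since P cancels).
Midpoint %ΔQ = (8151.45 − 7295.99)/7723.72 = 0.11076; midpoint %ΔI = (117140 − 89800)/103470 = 0.26423.
η = 0.11076 / 0.26423 = 0.419.

0.419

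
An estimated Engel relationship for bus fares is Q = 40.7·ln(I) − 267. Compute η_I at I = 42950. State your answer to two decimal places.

0.24

At I = 42950: Q = 167.179.
dQ/dI = 40.7/I = 0.000947614 at this income.
η = (dQ/dI)·(I/Q) = 0.000947614 × (42950/167.179) = 0.24.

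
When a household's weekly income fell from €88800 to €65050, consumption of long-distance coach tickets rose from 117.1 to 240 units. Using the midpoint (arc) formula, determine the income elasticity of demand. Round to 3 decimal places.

-2.229

ΔQ = 240 − 117.1 = 122.9; midpoint Q̄ = (117.1 + 240)/2 = 178.55.
ΔI = 65050 − 88800 = -23750; midpoint Ī = (88800 + 65050)/2 = 76925.
η = (ΔQ/Q̄) ÷ (ΔI/Ī) = (122.9/178.55) ÷ (-23750/76925) = -2.229.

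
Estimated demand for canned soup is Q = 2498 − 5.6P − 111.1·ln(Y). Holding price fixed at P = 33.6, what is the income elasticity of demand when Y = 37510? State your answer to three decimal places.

-0.097

At P = 33.6, Y = 37510: Q = 1139.694.
Holding P constant, ∂Q/∂Y = -111.1/Y = -0.00296188.
η_Y = (∂Q/∂Y)·(Y/Q) = -0.00296188 × (37510/1139.694) = -0.097.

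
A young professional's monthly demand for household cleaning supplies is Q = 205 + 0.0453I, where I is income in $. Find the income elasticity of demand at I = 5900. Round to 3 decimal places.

At I = 5900: Q = 472.270.
dQ/dI = 0.0453.
η = (dQ/dI)·(I/Q) = 0.0453 × (5900/472.270) = 0.566.

0.566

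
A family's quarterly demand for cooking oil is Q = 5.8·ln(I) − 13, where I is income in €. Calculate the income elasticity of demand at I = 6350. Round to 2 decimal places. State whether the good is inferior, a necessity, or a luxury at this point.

0.15 (necessity)

At I = 6350: Q = 37.786.
dQ/dI = 5.8/I = 0.000913386 at this income.
η = (dQ/dI)·(I/Q) = 0.000913386 × (6350/37.786) = 0.15.
Since 0 < η < 1, the good is a necessity.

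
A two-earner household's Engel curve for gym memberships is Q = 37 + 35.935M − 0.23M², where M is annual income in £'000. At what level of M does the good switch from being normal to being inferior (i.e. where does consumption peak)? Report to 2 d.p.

78.12

dQ/dM = 35.935 − 0.46M.
The good is inferior where dQ/dM < 0. Setting dQ/dM = 0 gives M = 35.935 / 0.46 = 78.12.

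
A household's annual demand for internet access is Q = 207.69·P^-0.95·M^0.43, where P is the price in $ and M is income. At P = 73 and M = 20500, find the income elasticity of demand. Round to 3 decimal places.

0.430

For a multiplicative demand Q = A·P^α·M^β, the income elasticity is β everywhere.
Here β = 0.43, so η = 0.430.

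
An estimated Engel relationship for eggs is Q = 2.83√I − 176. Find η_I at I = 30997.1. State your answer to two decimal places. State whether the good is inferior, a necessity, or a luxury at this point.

At I = 30997.1: Q = 322.250.
dQ/dI = 2.83/(2√I) = 0.00803704 at this income.
η = (dQ/dI)·(I/Q) = 0.00803704 × (30997.1/322.250) = 0.77.
Since 0 < η < 1, the good is a necessity.

0.77 (necessity)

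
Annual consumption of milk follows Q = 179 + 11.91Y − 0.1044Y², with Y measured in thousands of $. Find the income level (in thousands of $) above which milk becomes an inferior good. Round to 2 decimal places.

dQ/dY = 11.91 − 0.2088Y.
The good is inferior where dQ/dY < 0. Setting dQ/dY = 0 gives Y = 11.91 / 0.2088 = 57.04.

57.04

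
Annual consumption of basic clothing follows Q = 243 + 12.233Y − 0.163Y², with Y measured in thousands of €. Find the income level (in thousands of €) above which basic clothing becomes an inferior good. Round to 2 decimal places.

dQ/dY = 12.233 − 0.326Y.
The good is inferior where dQ/dY < 0. Setting dQ/dY = 0 gives Y = 12.233 / 0.326 = 37.52.

37.52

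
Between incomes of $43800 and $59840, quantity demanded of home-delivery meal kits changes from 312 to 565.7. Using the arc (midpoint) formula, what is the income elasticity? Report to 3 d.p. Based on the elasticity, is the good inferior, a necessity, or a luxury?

1.868 (luxury)

ΔQ = 565.7 − 312 = 253.7; midpoint Q̄ = (312 + 565.7)/2 = 438.85.
ΔI = 59840 − 43800 = 16040; midpoint Ī = (43800 + 59840)/2 = 51820.
η = (ΔQ/Q̄) ÷ (ΔI/Ī) = (253.7/438.85) ÷ (16040/51820) = 1.868.
η > 1 ⇒ luxury.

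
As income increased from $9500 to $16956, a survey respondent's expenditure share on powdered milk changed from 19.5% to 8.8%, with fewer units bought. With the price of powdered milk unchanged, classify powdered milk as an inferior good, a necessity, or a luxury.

Quantity demanded falls as income rises, so η < 0.

inferior good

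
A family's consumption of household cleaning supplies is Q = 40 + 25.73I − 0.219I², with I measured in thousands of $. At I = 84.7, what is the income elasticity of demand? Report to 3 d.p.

-1.486

At I = 84.7: Q = 648.2053.
dQ/dI = 25.73 − 0.438I = -11.36860.
η = (dQ/dI)·(I/Q) = -11.36860 × (84.7/648.2053) = -1.486.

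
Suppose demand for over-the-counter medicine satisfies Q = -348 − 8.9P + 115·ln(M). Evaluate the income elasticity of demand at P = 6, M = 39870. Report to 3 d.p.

At P = 6, M = 39870: Q = 816.839.
Holding P constant, ∂Q/∂M = 115/M = 0.00288437.
η_M = (∂Q/∂M)·(M/Q) = 0.00288437 × (39870/816.839) = 0.141.

0.141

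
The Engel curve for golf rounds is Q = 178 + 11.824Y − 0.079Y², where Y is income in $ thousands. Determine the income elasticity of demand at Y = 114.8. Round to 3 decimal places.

-1.467

At Y = 114.8: Q = 494.2510.
dQ/dY = 11.824 − 0.158Y = -6.31440.
η = (dQ/dY)·(Y/Q) = -6.31440 × (114.8/494.2510) = -1.467.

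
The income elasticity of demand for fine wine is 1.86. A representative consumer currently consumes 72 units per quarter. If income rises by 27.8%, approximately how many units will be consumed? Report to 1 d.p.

109.2

%ΔQ ≈ η × %ΔI = 1.86 × 27.8% = 51.708%.
New Q ≈ 72 × (1 + 0.51708) = 109.2.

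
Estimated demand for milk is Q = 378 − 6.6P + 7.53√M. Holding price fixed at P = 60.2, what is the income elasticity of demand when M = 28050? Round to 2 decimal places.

At P = 60.2, M = 28050: Q = 1241.815.
Holding P constant, ∂Q/∂M = 7.53/(2√M) = 0.0224801.
η_M = (∂Q/∂M)·(M/Q) = 0.0224801 × (28050/1241.815) = 0.51.

0.51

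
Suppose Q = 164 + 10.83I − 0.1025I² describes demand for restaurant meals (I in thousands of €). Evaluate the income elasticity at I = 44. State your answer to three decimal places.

0.180

At I = 44: Q = 442.0800.
dQ/dI = 10.83 − 0.205I = 1.81000.
η = (dQ/dI)·(I/Q) = 1.81000 × (44/442.0800) = 0.180.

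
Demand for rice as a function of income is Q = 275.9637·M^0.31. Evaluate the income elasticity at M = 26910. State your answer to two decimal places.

For Q = A·M^β the income elasticity is constant and equal to β.
Here β = 0.31, so η = 0.31.

0.31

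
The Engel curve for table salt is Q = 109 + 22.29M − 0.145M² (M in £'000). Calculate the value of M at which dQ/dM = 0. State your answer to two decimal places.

dQ/dM = 22.29 − 0.29M.
The good is inferior where dQ/dM < 0. Setting dQ/dM = 0 gives M = 22.29 / 0.29 = 76.86.

76.86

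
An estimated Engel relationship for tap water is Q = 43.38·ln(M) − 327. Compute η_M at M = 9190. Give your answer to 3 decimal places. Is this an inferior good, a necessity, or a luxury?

At M = 9190: Q = 68.880.
dQ/dM = 43.38/M = 0.00472035 at this income.
η = (dQ/dM)·(M/Q) = 0.00472035 × (9190/68.880) = 0.630.
Since 0 < η < 1, the good is a necessity.

0.630 (necessity)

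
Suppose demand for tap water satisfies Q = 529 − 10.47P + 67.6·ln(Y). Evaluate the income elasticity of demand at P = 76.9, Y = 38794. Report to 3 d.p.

0.154

At P = 76.9, Y = 38794: Q = 438.120.
Holding P constant, ∂Q/∂Y = 67.6/Y = 0.00174254.
η_Y = (∂Q/∂Y)·(Y/Q) = 0.00174254 × (38794/438.120) = 0.154.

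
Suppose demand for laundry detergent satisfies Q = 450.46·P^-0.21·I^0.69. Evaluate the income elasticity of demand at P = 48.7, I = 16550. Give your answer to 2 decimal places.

For a multiplicative demand Q = A·P^α·I^β, the income elasticity is β everywhere.
Here β = 0.69, so η = 0.69.

0.69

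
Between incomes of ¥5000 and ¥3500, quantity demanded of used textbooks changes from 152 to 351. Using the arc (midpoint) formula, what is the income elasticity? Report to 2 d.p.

-2.24

ΔQ = 351 − 152 = 199; midpoint Q̄ = (152 + 351)/2 = 251.5.
ΔI = 3500 − 5000 = -1500; midpoint Ī = (5000 + 3500)/2 = 4250.
η = (ΔQ/Q̄) ÷ (ΔI/Ī) = (199/251.5) ÷ (-1500/4250) = -2.24.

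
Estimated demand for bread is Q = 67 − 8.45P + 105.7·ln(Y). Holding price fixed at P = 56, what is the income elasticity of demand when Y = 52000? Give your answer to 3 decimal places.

At P = 56, Y = 52000: Q = 741.596.
Holding P constant, ∂Q/∂Y = 105.7/Y = 0.00203269.
η_Y = (∂Q/∂Y)·(Y/Q) = 0.00203269 × (52000/741.596) = 0.143.

0.143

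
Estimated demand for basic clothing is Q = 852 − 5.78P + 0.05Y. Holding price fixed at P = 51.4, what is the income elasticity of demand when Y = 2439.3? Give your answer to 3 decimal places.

0.180

At P = 51.4, Y = 2439.3: Q = 676.873.
Holding P constant, ∂Q/∂Y = 0.05.
η_Y = (∂Q/∂Y)·(Y/Q) = 0.05 × (2439.3/676.873) = 0.180.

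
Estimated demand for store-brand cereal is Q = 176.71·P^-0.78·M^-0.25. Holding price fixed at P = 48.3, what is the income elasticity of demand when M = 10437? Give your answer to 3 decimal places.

For a multiplicative demand Q = A·P^α·M^β, the income elasticity is β everywhere.
Here β = -0.25, so η = -0.250.

-0.250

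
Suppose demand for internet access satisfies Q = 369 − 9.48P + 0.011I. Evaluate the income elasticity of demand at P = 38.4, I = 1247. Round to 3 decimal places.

0.734

At P = 38.4, I = 1247: Q = 18.685.
Holding P constant, ∂Q/∂I = 0.011.
η_I = (∂Q/∂I)·(I/Q) = 0.011 × (1247/18.685) = 0.734.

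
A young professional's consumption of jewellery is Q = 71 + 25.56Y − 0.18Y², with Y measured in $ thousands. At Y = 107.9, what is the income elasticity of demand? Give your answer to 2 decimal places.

At Y = 107.9: Q = 733.2902.
dQ/dY = 25.56 − 0.36Y = -13.28400.
η = (dQ/dY)·(Y/Q) = -13.28400 × (107.9/733.2902) = -1.95.

-1.95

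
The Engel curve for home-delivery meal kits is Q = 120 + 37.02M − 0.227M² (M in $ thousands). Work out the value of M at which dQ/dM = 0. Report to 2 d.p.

81.54

dQ/dM = 37.02 − 0.454M.
The good is inferior where dQ/dM < 0. Setting dQ/dM = 0 gives M = 37.02 / 0.454 = 81.54.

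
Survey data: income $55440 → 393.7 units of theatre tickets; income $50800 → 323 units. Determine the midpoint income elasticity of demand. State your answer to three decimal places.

2.259

ΔQ = 323 − 393.7 = -70.7; midpoint Q̄ = (393.7 + 323)/2 = 358.35.
ΔI = 50800 − 55440 = -4640; midpoint Ī = (55440 + 50800)/2 = 53120.
η = (ΔQ/Q̄) ÷ (ΔI/Ī) = (-70.7/358.35) ÷ (-4640/53120) = 2.259.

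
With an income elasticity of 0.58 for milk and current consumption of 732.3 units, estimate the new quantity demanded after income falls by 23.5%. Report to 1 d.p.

%ΔQ ≈ η × %ΔI = 0.58 × (-23.5%) = -13.63%.
New Q ≈ 732.3 × (1 − 0.1363) = 632.5.

632.5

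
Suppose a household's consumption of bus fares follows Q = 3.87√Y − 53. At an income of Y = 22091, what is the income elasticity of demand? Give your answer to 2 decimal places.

0.55

At Y = 22091: Q = 522.200.
dQ/dY = 3.87/(2√Y) = 0.0130189 at this income.
η = (dQ/dY)·(Y/Q) = 0.0130189 × (22091/522.200) = 0.55.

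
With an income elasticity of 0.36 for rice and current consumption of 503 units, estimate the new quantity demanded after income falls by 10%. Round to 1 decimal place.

484.9

%ΔQ ≈ η × %ΔI = 0.36 × (-10%) = -3.6%.
New Q ≈ 503 × (1 − 0.036) = 484.9.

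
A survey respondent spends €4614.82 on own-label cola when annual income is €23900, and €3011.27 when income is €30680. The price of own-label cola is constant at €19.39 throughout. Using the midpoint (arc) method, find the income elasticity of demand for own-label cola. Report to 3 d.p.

-1.693

With a constant price, Q₁ = 4614.82/19.39 = 238.000 and Q₂ = 3011.27/19.39 = 155.300 (equivalently, work directly with expenditure since P cancels).
Midpoint %ΔQ = (3011.27 − 4614.82)/3813.05 = -0.42054; midpoint %ΔI = (30680 − 23900)/27290 = 0.24844.
η = -0.42054 / 0.24844 = -1.693.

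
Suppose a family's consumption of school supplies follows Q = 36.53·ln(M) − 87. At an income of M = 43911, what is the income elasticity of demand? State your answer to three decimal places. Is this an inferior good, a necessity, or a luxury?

0.120 (necessity)

At M = 43911: Q = 303.503.
dQ/dM = 36.53/M = 0.00083191 at this income.
η = (dQ/dM)·(M/Q) = 0.00083191 × (43911/303.503) = 0.120.
Since 0 < η < 1, the good is a necessity.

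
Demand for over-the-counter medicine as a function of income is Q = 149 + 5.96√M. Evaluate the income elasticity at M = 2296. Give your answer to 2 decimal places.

0.33

At M = 2296: Q = 434.583.
dQ/dM = 5.96/(2√M) = 0.0621914 at this income.
η = (dQ/dM)·(M/Q) = 0.0621914 × (2296/434.583) = 0.33.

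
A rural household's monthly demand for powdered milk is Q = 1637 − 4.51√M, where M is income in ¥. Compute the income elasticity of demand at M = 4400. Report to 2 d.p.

-0.11

At M = 4400: Q = 1337.840.
dQ/dM = -4.51/(2√M) = -0.0339954 at this income.
η = (dQ/dM)·(M/Q) = -0.0339954 × (4400/1337.840) = -0.11.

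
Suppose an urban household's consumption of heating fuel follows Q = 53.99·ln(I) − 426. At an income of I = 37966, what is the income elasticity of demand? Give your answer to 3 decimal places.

At I = 37966: Q = 143.295.
dQ/dI = 53.99/I = 0.00142206 at this income.
η = (dQ/dI)·(I/Q) = 0.00142206 × (37966/143.295) = 0.377.

0.377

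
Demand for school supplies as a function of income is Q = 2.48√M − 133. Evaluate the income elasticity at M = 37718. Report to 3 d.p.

0.691

At M = 37718: Q = 348.644.
dQ/dM = 2.48/(2√M) = 0.0063848 at this income.
η = (dQ/dM)·(M/Q) = 0.0063848 × (37718/348.644) = 0.691.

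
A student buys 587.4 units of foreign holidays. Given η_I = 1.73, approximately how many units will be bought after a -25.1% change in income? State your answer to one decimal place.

%ΔQ ≈ η × %ΔI = 1.73 × (-25.1%) = -43.423%.
New Q ≈ 587.4 × (1 − 0.43423) = 332.3.

332.3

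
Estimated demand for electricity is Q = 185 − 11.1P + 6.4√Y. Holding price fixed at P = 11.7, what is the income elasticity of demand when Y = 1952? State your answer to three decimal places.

0.418

At P = 11.7, Y = 1952: Q = 337.891.
Holding P constant, ∂Q/∂Y = 6.4/(2√Y) = 0.0724286.
η_Y = (∂Q/∂Y)·(Y/Q) = 0.0724286 × (1952/337.891) = 0.418.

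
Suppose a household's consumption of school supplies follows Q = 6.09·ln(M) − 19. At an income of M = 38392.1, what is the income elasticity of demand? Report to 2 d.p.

At M = 38392.1: Q = 45.284.
dQ/dM = 6.09/M = 0.000158626 at this income.
η = (dQ/dM)·(M/Q) = 0.000158626 × (38392.1/45.284) = 0.13.

0.13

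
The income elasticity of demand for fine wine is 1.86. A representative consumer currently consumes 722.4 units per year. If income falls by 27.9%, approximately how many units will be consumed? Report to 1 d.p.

347.5

%ΔQ ≈ η × %ΔI = 1.86 × (-27.9%) = -51.894%.
New Q ≈ 722.4 × (1 − 0.51894) = 347.5.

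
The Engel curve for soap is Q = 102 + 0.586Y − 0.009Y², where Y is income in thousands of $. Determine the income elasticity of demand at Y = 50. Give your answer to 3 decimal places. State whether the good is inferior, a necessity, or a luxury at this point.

-0.144 (inferior good)

At Y = 50: Q = 108.8000.
dQ/dY = 0.586 − 0.018Y = -0.31400.
η = (dQ/dY)·(Y/Q) = -0.31400 × (50/108.8000) = -0.144.
η < 0 ⇒ inferior good.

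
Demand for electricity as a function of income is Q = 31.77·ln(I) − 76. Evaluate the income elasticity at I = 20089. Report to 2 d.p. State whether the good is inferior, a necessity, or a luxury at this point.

0.13 (necessity)

At I = 20089: Q = 238.775.
dQ/dI = 31.77/I = 0.00158146 at this income.
η = (dQ/dI)·(I/Q) = 0.00158146 × (20089/238.775) = 0.13.
Since 0 < η < 1, the good is a necessity.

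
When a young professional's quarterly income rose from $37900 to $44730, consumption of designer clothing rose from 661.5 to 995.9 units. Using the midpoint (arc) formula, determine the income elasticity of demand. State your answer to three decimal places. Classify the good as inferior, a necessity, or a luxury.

ΔQ = 995.9 − 661.5 = 334.4; midpoint Q̄ = (661.5 + 995.9)/2 = 828.7.
ΔI = 44730 − 37900 = 6830; midpoint Ī = (37900 + 44730)/2 = 41315.
η = (ΔQ/Q̄) ÷ (ΔI/Ī) = (334.4/828.7) ÷ (6830/41315) = 2.441.
η > 1 ⇒ luxury.

2.441 (luxury)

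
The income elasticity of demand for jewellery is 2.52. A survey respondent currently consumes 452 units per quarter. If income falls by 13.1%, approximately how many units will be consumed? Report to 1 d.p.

302.8

%ΔQ ≈ η × %ΔI = 2.52 × (-13.1%) = -33.012%.
New Q ≈ 452 × (1 − 0.33012) = 302.8.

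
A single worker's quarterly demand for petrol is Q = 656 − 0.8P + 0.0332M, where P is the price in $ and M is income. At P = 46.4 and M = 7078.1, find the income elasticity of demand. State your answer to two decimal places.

At P = 46.4, M = 7078.1: Q = 853.873.
Holding P constant, ∂Q/∂M = 0.0332.
η_M = (∂Q/∂M)·(M/Q) = 0.0332 × (7078.1/853.873) = 0.28.

0.28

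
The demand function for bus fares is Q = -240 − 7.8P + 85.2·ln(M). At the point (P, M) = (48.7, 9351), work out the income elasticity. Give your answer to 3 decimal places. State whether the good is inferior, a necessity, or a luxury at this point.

0.535 (necessity)

At P = 48.7, M = 9351: Q = 159.144.
Holding P constant, ∂Q/∂M = 85.2/M = 0.00911132.
η_M = (∂Q/∂M)·(M/Q) = 0.00911132 × (9351/159.144) = 0.535.
Since 0 < η < 1, this is a necessity.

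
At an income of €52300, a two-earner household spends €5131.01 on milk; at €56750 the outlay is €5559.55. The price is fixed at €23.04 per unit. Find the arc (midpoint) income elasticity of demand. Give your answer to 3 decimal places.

With a constant price, Q₁ = 5131.01/23.04 = 222.700 and Q₂ = 5559.55/23.04 = 241.300 (equivalently, work directly with expenditure since P cancels).
Midpoint %ΔQ = (5559.55 − 5131.01)/5345.28 = 0.08017; midpoint %ΔI = (56750 − 52300)/54525 = 0.08161.
η = 0.08017 / 0.08161 = 0.982.

0.982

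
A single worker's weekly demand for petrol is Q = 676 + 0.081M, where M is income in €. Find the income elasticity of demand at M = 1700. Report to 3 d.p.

At M = 1700: Q = 813.700.
dQ/dM = 0.081.
η = (dQ/dM)·(M/Q) = 0.081 × (1700/813.700) = 0.169.

0.169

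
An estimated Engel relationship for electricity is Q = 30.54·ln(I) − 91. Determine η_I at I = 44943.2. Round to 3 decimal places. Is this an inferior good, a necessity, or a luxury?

0.129 (necessity)

At I = 44943.2: Q = 236.180.
dQ/dI = 30.54/I = 0.000679524 at this income.
η = (dQ/dI)·(I/Q) = 0.000679524 × (44943.2/236.180) = 0.129.
Since 0 < η < 1, the good is a necessity.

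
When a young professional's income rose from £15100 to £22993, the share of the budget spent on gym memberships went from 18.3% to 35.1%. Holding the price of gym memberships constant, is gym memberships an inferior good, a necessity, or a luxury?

luxury

The budget share rises as income rises, so η > 1.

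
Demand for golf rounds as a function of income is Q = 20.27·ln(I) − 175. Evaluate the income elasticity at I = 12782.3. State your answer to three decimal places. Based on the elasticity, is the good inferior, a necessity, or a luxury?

1.216 (luxury)

At I = 12782.3: Q = 16.669.
dQ/dI = 20.27/I = 0.00158579 at this income.
η = (dQ/dI)·(I/Q) = 0.00158579 × (12782.3/16.669) = 1.216.
Since η > 1, the good is a luxury.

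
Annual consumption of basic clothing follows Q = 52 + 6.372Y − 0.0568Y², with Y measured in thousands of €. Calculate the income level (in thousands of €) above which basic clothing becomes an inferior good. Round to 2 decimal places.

dQ/dY = 6.372 − 0.1136Y.
The good is inferior where dQ/dY < 0. Setting dQ/dY = 0 gives Y = 6.372 / 0.1136 = 56.09.

56.09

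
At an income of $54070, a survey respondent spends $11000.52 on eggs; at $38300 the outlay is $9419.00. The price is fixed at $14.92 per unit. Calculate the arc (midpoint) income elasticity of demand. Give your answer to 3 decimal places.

0.454

With a constant price, Q₁ = 11000.52/14.92 = 737.300 and Q₂ = 9419.00/14.92 = 631.300 (equivalently, work directly with expenditure since P cancels).
Midpoint %ΔQ = (9419.00 − 11000.52)/10209.76 = -0.15490; midpoint %ΔI = (38300 − 54070)/46185 = -0.34145.
η = -0.15490 / -0.34145 = 0.454.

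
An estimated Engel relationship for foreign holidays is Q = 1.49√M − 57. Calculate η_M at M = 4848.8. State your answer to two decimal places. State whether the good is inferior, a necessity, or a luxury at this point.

1.11 (luxury)

At M = 4848.8: Q = 46.754.
dQ/dM = 1.49/(2√M) = 0.0106989 at this income.
η = (dQ/dM)·(M/Q) = 0.0106989 × (4848.8/46.754) = 1.11.
Since η > 1, the good is a luxury.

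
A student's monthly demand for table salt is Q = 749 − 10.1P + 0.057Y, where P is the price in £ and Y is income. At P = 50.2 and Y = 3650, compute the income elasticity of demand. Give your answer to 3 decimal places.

At P = 50.2, Y = 3650: Q = 450.030.
Holding P constant, ∂Q/∂Y = 0.057.
η_Y = (∂Q/∂Y)·(Y/Q) = 0.057 × (3650/450.030) = 0.462.

0.462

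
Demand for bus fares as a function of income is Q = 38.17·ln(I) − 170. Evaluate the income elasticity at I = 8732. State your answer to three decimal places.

At I = 8732: Q = 176.383.
dQ/dI = 38.17/I = 0.00437128 at this income.
η = (dQ/dI)·(I/Q) = 0.00437128 × (8732/176.383) = 0.216.

0.216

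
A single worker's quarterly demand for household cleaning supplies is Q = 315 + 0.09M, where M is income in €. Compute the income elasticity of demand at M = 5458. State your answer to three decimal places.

0.609

At M = 5458: Q = 806.220.
dQ/dM = 0.09.
η = (dQ/dM)·(M/Q) = 0.09 × (5458/806.220) = 0.609.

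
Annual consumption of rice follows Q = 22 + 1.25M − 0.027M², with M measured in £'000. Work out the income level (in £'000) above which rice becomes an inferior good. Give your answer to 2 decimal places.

23.15

dQ/dM = 1.25 − 0.054M.
The good is inferior where dQ/dM < 0. Setting dQ/dM = 0 gives M = 1.25 / 0.054 = 23.15.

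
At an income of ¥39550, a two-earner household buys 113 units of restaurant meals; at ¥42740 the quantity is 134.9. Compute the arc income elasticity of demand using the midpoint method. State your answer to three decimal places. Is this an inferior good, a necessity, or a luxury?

ΔQ = 134.9 − 113 = 21.9; midpoint Q̄ = (113 + 134.9)/2 = 123.95.
ΔI = 42740 − 39550 = 3190; midpoint Ī = (39550 + 42740)/2 = 41145.
η = (ΔQ/Q̄) ÷ (ΔI/Ī) = (21.9/123.95) ÷ (3190/41145) = 2.279.
η > 1 ⇒ luxury.

2.279 (luxury)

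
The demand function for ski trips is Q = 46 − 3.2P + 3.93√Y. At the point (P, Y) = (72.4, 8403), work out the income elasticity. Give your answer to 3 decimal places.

1.032

At P = 72.4, Y = 8403: Q = 174.575.
Holding P constant, ∂Q/∂Y = 3.93/(2√Y) = 0.0214361.
η_Y = (∂Q/∂Y)·(Y/Q) = 0.0214361 × (8403/174.575) = 1.032.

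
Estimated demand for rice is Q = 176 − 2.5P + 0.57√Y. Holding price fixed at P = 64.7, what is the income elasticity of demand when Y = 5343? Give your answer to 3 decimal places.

At P = 64.7, Y = 5343: Q = 55.915.
Holding P constant, ∂Q/∂Y = 0.57/(2√Y) = 0.00389899.
η_Y = (∂Q/∂Y)·(Y/Q) = 0.00389899 × (5343/55.915) = 0.373.

0.373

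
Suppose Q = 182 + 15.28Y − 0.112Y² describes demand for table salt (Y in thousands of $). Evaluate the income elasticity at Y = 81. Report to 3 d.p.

At Y = 81: Q = 684.8480.
dQ/dY = 15.28 − 0.224Y = -2.86400.
η = (dQ/dY)·(Y/Q) = -2.86400 × (81/684.8480) = -0.339.

-0.339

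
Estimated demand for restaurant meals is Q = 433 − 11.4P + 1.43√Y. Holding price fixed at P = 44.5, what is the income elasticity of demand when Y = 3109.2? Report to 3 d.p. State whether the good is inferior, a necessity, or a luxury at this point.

At P = 44.5, Y = 3109.2: Q = 5.437.
Holding P constant, ∂Q/∂Y = 1.43/(2√Y) = 0.0128228.
η_Y = (∂Q/∂Y)·(Y/Q) = 0.0128228 × (3109.2/5.437) = 7.333.
Since η > 1, this is a luxury.

7.333 (luxury)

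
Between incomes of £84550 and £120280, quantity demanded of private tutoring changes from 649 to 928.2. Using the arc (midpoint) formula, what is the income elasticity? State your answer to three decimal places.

1.015

ΔQ = 928.2 − 649 = 279.2; midpoint Q̄ = (649 + 928.2)/2 = 788.6.
ΔI = 120280 − 84550 = 35730; midpoint Ī = (84550 + 120280)/2 = 102415.
η = (ΔQ/Q̄) ÷ (ΔI/Ī) = (279.2/788.6) ÷ (35730/102415) = 1.015.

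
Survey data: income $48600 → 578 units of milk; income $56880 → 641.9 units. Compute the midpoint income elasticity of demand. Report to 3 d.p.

ΔQ = 641.9 − 578 = 63.9; midpoint Q̄ = (578 + 641.9)/2 = 609.95.
ΔI = 56880 − 48600 = 8280; midpoint Ī = (48600 + 56880)/2 = 52740.
η = (ΔQ/Q̄) ÷ (ΔI/Ī) = (63.9/609.95) ÷ (8280/52740) = 0.667.

0.667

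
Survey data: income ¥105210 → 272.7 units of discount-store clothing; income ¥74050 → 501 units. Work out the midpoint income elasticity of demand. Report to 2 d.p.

ΔQ = 501 − 272.7 = 228.3; midpoint Q̄ = (272.7 + 501)/2 = 386.85.
ΔI = 74050 − 105210 = -31160; midpoint Ī = (105210 + 74050)/2 = 89630.
η = (ΔQ/Q̄) ÷ (ΔI/Ī) = (228.3/386.85) ÷ (-31160/89630) = -1.70.

-1.70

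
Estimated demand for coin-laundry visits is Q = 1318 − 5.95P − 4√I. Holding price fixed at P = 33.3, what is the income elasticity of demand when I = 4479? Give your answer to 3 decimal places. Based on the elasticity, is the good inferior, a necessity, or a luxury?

-0.157 (inferior good)

At P = 33.3, I = 4479: Q = 852.164.
Holding P constant, ∂Q/∂I = -4/(2√I) = -0.0298841.
η_I = (∂Q/∂I)·(I/Q) = -0.0298841 × (4479/852.164) = -0.157.
Since η < 0, this is an inferior good.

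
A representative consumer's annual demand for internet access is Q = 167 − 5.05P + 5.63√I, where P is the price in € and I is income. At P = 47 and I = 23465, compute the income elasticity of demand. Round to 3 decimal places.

0.544

At P = 47, I = 23465: Q = 792.070.
Holding P constant, ∂Q/∂I = 5.63/(2√I) = 0.0183767.
η_I = (∂Q/∂I)·(I/Q) = 0.0183767 × (23465/792.070) = 0.544.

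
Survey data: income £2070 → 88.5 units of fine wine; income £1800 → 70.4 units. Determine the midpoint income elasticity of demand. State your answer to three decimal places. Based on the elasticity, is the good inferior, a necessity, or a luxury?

1.633 (luxury)

ΔQ = 70.4 − 88.5 = -18.1; midpoint Q̄ = (88.5 + 70.4)/2 = 79.45.
ΔI = 1800 − 2070 = -270; midpoint Ī = (2070 + 1800)/2 = 1935.
η = (ΔQ/Q̄) ÷ (ΔI/Ī) = (-18.1/79.45) ÷ (-270/1935) = 1.633.
η > 1 ⇒ luxury.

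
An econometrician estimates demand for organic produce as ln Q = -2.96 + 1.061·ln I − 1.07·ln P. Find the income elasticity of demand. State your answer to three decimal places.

In a log-linear demand, the coefficient on ln I is the income elasticity.
So η = 1.061.

1.061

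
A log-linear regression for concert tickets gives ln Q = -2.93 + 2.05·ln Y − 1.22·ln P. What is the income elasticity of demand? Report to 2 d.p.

In a log-linear demand, the coefficient on ln Y is the income elasticity.
So η = 2.05.

2.05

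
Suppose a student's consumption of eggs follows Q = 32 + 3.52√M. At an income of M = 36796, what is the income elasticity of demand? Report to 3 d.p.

0.477

At M = 36796: Q = 707.216.
dQ/dM = 3.52/(2√M) = 0.00917513 at this income.
η = (dQ/dM)·(M/Q) = 0.00917513 × (36796/707.216) = 0.477.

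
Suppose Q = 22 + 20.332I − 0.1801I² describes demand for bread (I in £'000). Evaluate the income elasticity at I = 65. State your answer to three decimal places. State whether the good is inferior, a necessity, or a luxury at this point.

At I = 65: Q = 582.6575.
dQ/dI = 20.332 − 0.3602I = -3.08100.
η = (dQ/dI)·(I/Q) = -3.08100 × (65/582.6575) = -0.344.
η < 0 ⇒ inferior good.

-0.344 (inferior good)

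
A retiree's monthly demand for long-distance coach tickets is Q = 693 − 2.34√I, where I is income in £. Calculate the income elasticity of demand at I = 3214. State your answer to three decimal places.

At I = 3214: Q = 560.340.
dQ/dI = -2.34/(2√I) = -0.0206378 at this income.
η = (dQ/dI)·(I/Q) = -0.0206378 × (3214/560.340) = -0.118.

-0.118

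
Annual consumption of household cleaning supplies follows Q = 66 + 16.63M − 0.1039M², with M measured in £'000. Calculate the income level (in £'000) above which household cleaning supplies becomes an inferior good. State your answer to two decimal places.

dQ/dM = 16.63 − 0.2078M.
The good is inferior where dQ/dM < 0. Setting dQ/dM = 0 gives M = 16.63 / 0.2078 = 80.03.

80.03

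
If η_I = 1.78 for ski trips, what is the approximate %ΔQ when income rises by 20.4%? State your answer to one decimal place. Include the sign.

36.3%

%ΔQ ≈ η × %ΔI = 1.78 × 20.4% = 36.3%.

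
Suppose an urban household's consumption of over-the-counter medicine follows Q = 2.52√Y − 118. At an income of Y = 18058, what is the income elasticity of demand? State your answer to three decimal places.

At Y = 18058: Q = 220.638.
dQ/dY = 2.52/(2√Y) = 0.00937639 at this income.
η = (dQ/dY)·(Y/Q) = 0.00937639 × (18058/220.638) = 0.767.

0.767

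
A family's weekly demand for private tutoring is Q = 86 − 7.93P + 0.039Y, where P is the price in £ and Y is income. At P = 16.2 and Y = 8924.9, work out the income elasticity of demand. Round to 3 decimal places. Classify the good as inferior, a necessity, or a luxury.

1.139 (luxury)

At P = 16.2, Y = 8924.9: Q = 305.605.
Holding P constant, ∂Q/∂Y = 0.039.
η_Y = (∂Q/∂Y)·(Y/Q) = 0.039 × (8924.9/305.605) = 1.139.
Since η > 1, this is a luxury.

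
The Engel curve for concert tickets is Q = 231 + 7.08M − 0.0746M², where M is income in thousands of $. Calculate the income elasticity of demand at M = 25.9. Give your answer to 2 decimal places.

At M = 25.9: Q = 364.3296.
dQ/dM = 7.08 − 0.1492M = 3.21572.
η = (dQ/dM)·(M/Q) = 3.21572 × (25.9/364.3296) = 0.23.

0.23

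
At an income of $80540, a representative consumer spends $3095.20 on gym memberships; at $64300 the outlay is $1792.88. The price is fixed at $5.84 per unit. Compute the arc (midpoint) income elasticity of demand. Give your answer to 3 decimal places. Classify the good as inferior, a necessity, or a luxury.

2.376 (luxury)

With a constant price, Q₁ = 3095.20/5.84 = 530.000 and Q₂ = 1792.88/5.84 = 307.000 (equivalently, work directly with expenditure since P cancels).
Midpoint %ΔQ = (1792.88 − 3095.20)/2444.04 = -0.53286; midpoint %ΔI = (64300 − 80540)/72420 = -0.22425.
η = -0.53286 / -0.22425 = 2.376.
η > 1 ⇒ luxury.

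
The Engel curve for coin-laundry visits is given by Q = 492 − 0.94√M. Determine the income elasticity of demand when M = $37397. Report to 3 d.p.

-0.293

At M = 37397: Q = 310.220.
dQ/dM = -0.94/(2√M) = -0.00243041 at this income.
η = (dQ/dM)·(M/Q) = -0.00243041 × (37397/310.220) = -0.293.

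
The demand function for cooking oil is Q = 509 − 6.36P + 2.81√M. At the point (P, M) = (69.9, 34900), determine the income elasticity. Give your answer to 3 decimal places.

0.445

At P = 69.9, M = 34900: Q = 589.387.
Holding P constant, ∂Q/∂M = 2.81/(2√M) = 0.00752079.
η_M = (∂Q/∂M)·(M/Q) = 0.00752079 × (34900/589.387) = 0.445.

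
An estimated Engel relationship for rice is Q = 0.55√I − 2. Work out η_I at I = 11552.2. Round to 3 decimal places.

0.518

At I = 11552.2: Q = 57.115.
dQ/dI = 0.55/(2√I) = 0.00255859 at this income.
η = (dQ/dI)·(I/Q) = 0.00255859 × (11552.2/57.115) = 0.518.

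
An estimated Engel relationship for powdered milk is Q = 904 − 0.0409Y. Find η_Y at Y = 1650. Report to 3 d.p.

At Y = 1650: Q = 836.515.
dQ/dY = −0.0409.
η = (dQ/dY)·(Y/Q) = -0.0409 × (1650/836.515) = -0.081.

-0.081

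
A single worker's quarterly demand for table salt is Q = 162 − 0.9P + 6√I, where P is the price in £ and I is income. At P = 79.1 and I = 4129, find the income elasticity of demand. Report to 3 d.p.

At P = 79.1, I = 4129: Q = 476.354.
Holding P constant, ∂Q/∂I = 6/(2√I) = 0.0466873.
η_I = (∂Q/∂I)·(I/Q) = 0.0466873 × (4129/476.354) = 0.405.

0.405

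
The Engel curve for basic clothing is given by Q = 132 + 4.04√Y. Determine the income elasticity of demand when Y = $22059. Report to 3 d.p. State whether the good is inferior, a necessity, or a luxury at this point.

At Y = 22059: Q = 732.032.
dQ/dY = 4.04/(2√Y) = 0.0136006 at this income.
η = (dQ/dY)·(Y/Q) = 0.0136006 × (22059/732.032) = 0.410.
Since 0 < η < 1, the good is a necessity.

0.410 (necessity)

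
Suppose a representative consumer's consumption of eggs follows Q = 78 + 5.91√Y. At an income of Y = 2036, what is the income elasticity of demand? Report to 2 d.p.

At Y = 2036: Q = 344.671.
dQ/dY = 5.91/(2√Y) = 0.065489 at this income.
η = (dQ/dY)·(Y/Q) = 0.065489 × (2036/344.671) = 0.39.

0.39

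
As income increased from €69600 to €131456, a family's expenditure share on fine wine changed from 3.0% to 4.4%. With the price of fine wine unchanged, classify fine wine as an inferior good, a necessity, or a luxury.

luxury

The budget share rises as income rises, so η > 1.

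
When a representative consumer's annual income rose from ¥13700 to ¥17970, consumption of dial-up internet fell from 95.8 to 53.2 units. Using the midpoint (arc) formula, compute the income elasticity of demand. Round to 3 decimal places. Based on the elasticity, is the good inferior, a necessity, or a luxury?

ΔQ = 53.2 − 95.8 = -42.6; midpoint Q̄ = (95.8 + 53.2)/2 = 74.5.
ΔI = 17970 − 13700 = 4270; midpoint Ī = (13700 + 17970)/2 = 15835.
η = (ΔQ/Q̄) ÷ (ΔI/Ī) = (-42.6/74.5) ÷ (4270/15835) = -2.121.
η < 0 ⇒ inferior good.

-2.121 (inferior good)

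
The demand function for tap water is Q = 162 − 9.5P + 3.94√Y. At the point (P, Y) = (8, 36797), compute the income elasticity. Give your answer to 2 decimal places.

0.45

At P = 8, Y = 36797: Q = 841.792.
Holding P constant, ∂Q/∂Y = 3.94/(2√Y) = 0.0102698.
η_Y = (∂Q/∂Y)·(Y/Q) = 0.0102698 × (36797/841.792) = 0.45.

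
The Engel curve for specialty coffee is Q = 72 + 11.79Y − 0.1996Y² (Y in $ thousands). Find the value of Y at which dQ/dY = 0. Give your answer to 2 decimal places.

29.53

dQ/dY = 11.79 − 0.3992Y.
The good is inferior where dQ/dY < 0. Setting dQ/dY = 0 gives Y = 11.79 / 0.3992 = 29.53.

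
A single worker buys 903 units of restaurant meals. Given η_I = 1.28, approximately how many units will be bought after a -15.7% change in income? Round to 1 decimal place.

%ΔQ ≈ η × %ΔI = 1.28 × (-15.7%) = -20.096%.
New Q ≈ 903 × (1 − 0.20096) = 721.5.

721.5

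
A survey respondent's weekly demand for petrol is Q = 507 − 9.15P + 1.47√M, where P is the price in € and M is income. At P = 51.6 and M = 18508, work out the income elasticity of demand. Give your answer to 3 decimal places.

0.426

At P = 51.6, M = 18508: Q = 234.845.
Holding P constant, ∂Q/∂M = 1.47/(2√M) = 0.00540266.
η_M = (∂Q/∂M)·(M/Q) = 0.00540266 × (18508/234.845) = 0.426.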